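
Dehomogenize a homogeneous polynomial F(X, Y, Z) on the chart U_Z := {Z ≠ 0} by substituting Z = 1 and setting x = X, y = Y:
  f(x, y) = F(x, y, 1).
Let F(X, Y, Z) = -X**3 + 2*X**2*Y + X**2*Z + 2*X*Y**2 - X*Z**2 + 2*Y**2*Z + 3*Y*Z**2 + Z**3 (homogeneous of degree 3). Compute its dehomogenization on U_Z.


f(x, y) = -x**3 + 2*x**2*y + x**2 + 2*x*y**2 - x + 2*y**2 + 3*y + 1

On U_Z we set Z = 1. Each monomial c·X^i·Y^j·Z^k in F becomes c·x^i·y^j·1^k = c·x^i·y^j.
Substituting Z = 1: F(X, Y, 1) = -x**3 + 2*x**2*y + x**2 + 2*x*y**2 - x + 2*y**2 + 3*y + 1.
Note: deg(f) ≤ deg(F) = 3; strict inequality happens when F is divisible by Z (lost terms).


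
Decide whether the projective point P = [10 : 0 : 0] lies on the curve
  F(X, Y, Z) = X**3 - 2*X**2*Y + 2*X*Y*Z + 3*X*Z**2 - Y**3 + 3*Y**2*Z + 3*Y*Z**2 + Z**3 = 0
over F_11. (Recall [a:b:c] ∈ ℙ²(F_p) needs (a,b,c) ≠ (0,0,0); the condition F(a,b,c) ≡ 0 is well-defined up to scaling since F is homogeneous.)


F(10,0,0) ≡ 10 (mod 11); P is NOT on the curve.

Evaluate F(10, 0, 0) term-by-term (mod 11).
  X**3 ↦ 1·1000·1·1 = 1000
  -2*X**2*Y ↦ -2·100·0·1 = 0
  2*X*Y*Z ↦ 2·10·0·0 = 0
  3*X*Z**2 ↦ 3·10·1·0 = 0
  -Y**3 ↦ -1·1·0·1 = 0
  3*Y**2*Z ↦ 3·1·0·0 = 0
  3*Y*Z**2 ↦ 3·1·0·0 = 0
  Z**3 ↦ 1·1·1·0 = 0
Sum: F(10, 0, 0) = (1000) + (0) + (0) + (0) + (0) + (0) + (0) + (0) = 1000.
Reducing mod 11: 1000 ≡ 10 (mod 11).
Since F(a, b, c) ≡ 10 ≠ 0 (mod 11), P does NOT lie on the curve.


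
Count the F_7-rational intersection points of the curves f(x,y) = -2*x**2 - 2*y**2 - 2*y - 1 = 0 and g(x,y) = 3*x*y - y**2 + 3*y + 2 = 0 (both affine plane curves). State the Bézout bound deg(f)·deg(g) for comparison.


Common zeros: {(1, 1), (1, 5)}; count = 2; Bézout bound = 4.

deg(f) = 2, deg(g) = 2, so Bézout bound = 4.
Scan x ∈ F_7. For each x, list the y ∈ F_7 with f(x, y) ≡ 0 and those with g(x, y) ≡ 0 (mod 7); the common zeros in that column are the intersection.
  x = 0: f ≡ 0 at y ∈ ∅; g ≡ 0 at y ∈ ∅; common: ∅.
  x = 1: f ≡ 0 at y ∈ {1, 5}; g ≡ 0 at y ∈ {1, 5}; common: {1, 5}.
  x = 2: f ≡ 0 at y ∈ {2, 4}; g ≡ 0 at y ∈ ∅; common: ∅.
  x = 3: f ≡ 0 at y ∈ ∅; g ≡ 0 at y ∈ ∅; common: ∅.
  x = 4: f ≡ 0 at y ∈ ∅; g ≡ 0 at y ∈ {2, 6}; common: ∅.
  x = 5: f ≡ 0 at y ∈ {2, 4}; g ≡ 0 at y ∈ ∅; common: ∅.
  x = 6: f ≡ 0 at y ∈ {1, 5}; g ≡ 0 at y ∈ {3, 4}; common: ∅.
Collecting: common zeros = {(1, 1), (1, 5)}, so the count is 2.
Comparison with the Bézout bound: 2 ≤ 4 = deg(f)·deg(g), as expected for curves with no common component (the affine F_7-count falls short of the bound because intersections may lie at infinity, over extension fields, or carry multiplicity).


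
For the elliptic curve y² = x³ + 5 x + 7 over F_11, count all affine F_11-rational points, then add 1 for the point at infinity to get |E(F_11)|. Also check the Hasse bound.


Affine points = {(2, 5), (2, 6), (3, 4), (3, 7), (4, 5), (4, 6), (5, 5), (5, 6), (6, 0), (7, 0), (8, 3), (8, 8), (9, 0), (10, 1), (10, 10)}; affine count = 15; |E(F_11)| = 16.

Discriminant check: Δ ∝ 4a³ + 27b² = 4·5³ + 27·7² = 4·125 + 27·49 ≡ 8 (mod 11). Nonzero ⇒ E is nonsingular.
For each x ∈ F_11, compute rhs = x³ + 5·x + 7 mod 11, then count y ∈ F_11 with y² ≡ rhs.
  x = 0: rhs = 7, matching y values: none (0 points).
  x = 1: rhs = 2, matching y values: none (0 points).
  x = 2: rhs = 3, matching y values: 5, 6 (2 points).
  x = 3: rhs = 5, matching y values: 4, 7 (2 points).
  x = 4: rhs = 3, matching y values: 5, 6 (2 points).
  x = 5: rhs = 3, matching y values: 5, 6 (2 points).
  x = 6: rhs = 0, matching y values: 0 (1 points).
  x = 7: rhs = 0, matching y values: 0 (1 points).
  x = 8: rhs = 9, matching y values: 3, 8 (2 points).
  x = 9: rhs = 0, matching y values: 0 (1 points).
  x = 10: rhs = 1, matching y values: 1, 10 (2 points).
Total affine count: 15.
Full point count |E(F_11)| = 15 + 1 = 16.
Hasse bound: |16 − (11+1)| = |4| = 4 ≤ 2√11 ≈ 6.6332 ✓.


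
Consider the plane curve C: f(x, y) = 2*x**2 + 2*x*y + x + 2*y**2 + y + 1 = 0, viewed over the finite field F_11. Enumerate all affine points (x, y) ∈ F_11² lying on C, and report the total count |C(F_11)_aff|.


Affine F_11-points: {(0, 2), (0, 3), (2, 0), (2, 3), (3, 0), (3, 2), (4, 5), (4, 7), (5, 4), (5, 7), (7, 4), (7, 5)}; count = 12.

For each of the 121 pairs (x, y) ∈ F_11², evaluate f(x, y) mod 11. Record the zeros.
  x = 0: [0↦1, 1↦4, 2↦0, 3↦0, 4↦4, 5↦1, 6↦2, 7↦7, 8↦5, 9↦7, 10↦2]  zeros at y ∈ {2, 3}
  x = 1: [0↦4, 1↦9, 2↦7, 3↦9, 4↦4, 5↦3, 6↦6, 7↦2, 8↦2, 9↦6, 10↦3]  zeros at y ∈ ∅
  x = 2: [0↦0, 1↦7, 2↦7, 3↦0, 4↦8, 5↦9, 6↦3, 7↦1, 8↦3, 9↦9, 10↦8]  zeros at y ∈ {0, 3}
  x = 3: [0↦0, 1↦9, 2↦0, 3↦6, 4↦5, 5↦8, 6↦4, 7↦4, 8↦8, 9↦5, 10↦6]  zeros at y ∈ {0, 2}
  x = 4: [0↦4, 1↦4, 2↦8, 3↦5, 4↦6, 5↦0, 6↦9, 7↦0, 8↦6, 9↦5, 10↦8]  zeros at y ∈ {5, 7}
  x = 5: [0↦1, 1↦3, 2↦9, 3↦8, 4↦0, 5↦7, 6↦7, 7↦0, 8↦8, 9↦9, 10↦3]  zeros at y ∈ {4, 7}
  x = 6: [0↦2, 1↦6, 2↦3, 3↦4, 4↦9, 5↦7, 6↦9, 7↦4, 8↦3, 9↦6, 10↦2]  zeros at y ∈ ∅
  x = 7: [0↦7, 1↦2, 2↦1, 3↦4, 4↦0, 5↦0, 6↦4, 7↦1, 8↦2, 9↦7, 10↦5]  zeros at y ∈ {4, 5}
  x = 8: [0↦5, 1↦2, 2↦3, 3↦8, 4↦6, 5↦8, 6↦3, 7↦2, 8↦5, 9↦1, 10↦1]  zeros at y ∈ ∅
  x = 9: [0↦7, 1↦6, 2↦9, 3↦5, 4↦5, 5↦9, 6↦6, 7↦7, 8↦1, 9↦10, 10↦1]  zeros at y ∈ ∅
  x = 10: [0↦2, 1↦3, 2↦8, 3↦6, 4↦8, 5↦3, 6↦2, 7↦5, 8↦1, 9↦1, 10↦5]  zeros at y ∈ ∅
Collecting zeros: affine points = {(0, 2), (0, 3), (2, 0), (2, 3), (3, 0), (3, 2), (4, 5), (4, 7), (5, 4), (5, 7), (7, 4), (7, 5)}.
Total count |C(F_11)_aff| = 12.


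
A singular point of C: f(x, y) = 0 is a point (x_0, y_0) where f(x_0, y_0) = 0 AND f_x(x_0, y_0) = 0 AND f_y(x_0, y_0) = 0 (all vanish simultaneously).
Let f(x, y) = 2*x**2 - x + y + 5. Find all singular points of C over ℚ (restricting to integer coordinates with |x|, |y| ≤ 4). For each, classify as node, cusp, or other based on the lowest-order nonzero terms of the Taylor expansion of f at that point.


No singular points in the scanned grid; C is smooth there.

Compute partial derivatives:
  f_x = 4*x - 1.
  f_y = 1.
f_y = 1 is a nonzero constant, so f_y never vanishes: no point (x, y) can satisfy f = f_x = f_y = 0. In particular no (x, y) ∈ {−4, ..., 4}² is singular; the curve is smooth.


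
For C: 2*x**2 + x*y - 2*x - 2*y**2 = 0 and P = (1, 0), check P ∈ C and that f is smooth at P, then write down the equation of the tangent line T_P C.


Tangent line at P: 2*x + y - 2 = 0.

Step 1: f(1, 0) = 0, so P lies on C.
Step 2: partial derivatives
  f_x(x, y) = 4*x + y - 2, f_y(x, y) = x - 4*y.
  f_x(P) = 2, f_y(P) = 1 (gradient nonzero, so P is smooth).
Step 3: tangent line at P: 2·(x − 1) + 1·(y − 0) = 0.
Expanding: 2*x + y - 2 = 0.


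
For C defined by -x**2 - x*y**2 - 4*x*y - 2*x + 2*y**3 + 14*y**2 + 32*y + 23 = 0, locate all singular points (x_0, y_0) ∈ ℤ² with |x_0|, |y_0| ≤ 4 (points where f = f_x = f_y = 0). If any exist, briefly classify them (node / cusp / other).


Singular points: {(1, -2)}; classification: node.

Compute partial derivatives:
  f_x = -2*x - y**2 - 4*y - 2.
  f_y = -2*x*y - 4*x + 6*y**2 + 28*y + 32.
Scan x_0 ∈ {−4, ..., 4}. For each x_0, f_y(x_0, y) is a polynomial in y; find its integer roots y ∈ {−4, ..., 4}, then test f_x and f at those candidates.
  x = -4: f_y(-4, y) = 6*y**2 + 36*y + 48; vanishes at y ∈ {-4, -2}. (-4, -4): f_x = 6 ≠ 0; (-4, -2): f_x = 10 ≠ 0.
  x = -3: f_y(-3, y) = 6*y**2 + 34*y + 44; vanishes at y ∈ {-2}. (-3, -2): f_x = 8 ≠ 0.
  x = -2: f_y(-2, y) = 6*y**2 + 32*y + 40; vanishes at y ∈ {-2}. (-2, -2): f_x = 6 ≠ 0.
  x = -1: f_y(-1, y) = 6*y**2 + 30*y + 36; vanishes at y ∈ {-3, -2}. (-1, -3): f_x = 3 ≠ 0; (-1, -2): f_x = 4 ≠ 0.
  x = 0: f_y(0, y) = 6*y**2 + 28*y + 32; vanishes at y ∈ {-2}. (0, -2): f_x = 2 ≠ 0.
  x = 1: f_y(1, y) = 6*y**2 + 26*y + 28; vanishes at y ∈ {-2}. (1, -2): f_x = 0, f = 0 — SINGULAR.
  x = 2: f_y(2, y) = 6*y**2 + 24*y + 24; vanishes at y ∈ {-2}. (2, -2): f_x = -2 ≠ 0.
  x = 3: f_y(3, y) = 6*y**2 + 22*y + 20; vanishes at y ∈ {-2}. (3, -2): f_x = -4 ≠ 0.
  x = 4: f_y(4, y) = 6*y**2 + 20*y + 16; vanishes at y ∈ {-2}. (4, -2): f_x = -6 ≠ 0.
Only singular point on the grid: (1, -2).
Classify: substitute x = 1 + u, y = -2 + v and expand: f = -u**2 - u*v**2 + 2*v**3 + v**2.
No constant or linear terms (consistent with a singular point). Quadratic part: -u**2 + v**2. Cubic part: -u*v**2 + 2*v**3.
The quadratic part v**2 - u**2 = (v − u)(v + u) splits into two distinct linear factors, so there are two distinct tangent lines y − -2 = ±(x − 1) — this is a node (ordinary double point).
Classification: node.


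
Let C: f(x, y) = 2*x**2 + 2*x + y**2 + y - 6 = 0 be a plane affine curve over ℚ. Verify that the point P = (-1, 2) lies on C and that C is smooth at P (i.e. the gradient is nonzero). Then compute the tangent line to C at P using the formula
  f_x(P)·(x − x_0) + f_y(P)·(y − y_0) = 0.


Tangent line at P: -2*x + 5*y - 12 = 0.

Step 1: f(-1, 2) = 0, so P lies on C.
Step 2: partial derivatives
  f_x(x, y) = 4*x + 2, f_y(x, y) = 2*y + 1.
  f_x(P) = -2, f_y(P) = 5 (gradient nonzero, so P is smooth).
Step 3: tangent line at P: -2·(x − -1) + 5·(y − 2) = 0.
Expanding: -2*x + 5*y - 12 = 0.


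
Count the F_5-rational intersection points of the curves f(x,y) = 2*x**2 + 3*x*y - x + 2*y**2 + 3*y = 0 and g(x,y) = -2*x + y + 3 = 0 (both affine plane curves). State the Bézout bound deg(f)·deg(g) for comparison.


Common zeros: ∅; count = 0; Bézout bound = 2.

deg(f) = 2, deg(g) = 1, so Bézout bound = 2.
Scan x ∈ F_5. For each x, list the y ∈ F_5 with f(x, y) ≡ 0 and those with g(x, y) ≡ 0 (mod 5); the common zeros in that column are the intersection.
  x = 0: f ≡ 0 at y ∈ {0, 1}; g ≡ 0 at y ∈ {2}; common: ∅.
  x = 1: f ≡ 0 at y ∈ ∅; g ≡ 0 at y ∈ {4}; common: ∅.
  x = 2: f ≡ 0 at y ∈ ∅; g ≡ 0 at y ∈ {1}; common: ∅.
  x = 3: f ≡ 0 at y ∈ {0, 4}; g ≡ 0 at y ∈ {3}; common: ∅.
  x = 4: f ≡ 0 at y ∈ {1, 4}; g ≡ 0 at y ∈ {0}; common: ∅.
Collecting: common zeros = ∅, so the count is 0.
Comparison with the Bézout bound: 0 ≤ 2 = deg(f)·deg(g), as expected for curves with no common component (the affine F_5-count falls short of the bound because intersections may lie at infinity, over extension fields, or carry multiplicity).


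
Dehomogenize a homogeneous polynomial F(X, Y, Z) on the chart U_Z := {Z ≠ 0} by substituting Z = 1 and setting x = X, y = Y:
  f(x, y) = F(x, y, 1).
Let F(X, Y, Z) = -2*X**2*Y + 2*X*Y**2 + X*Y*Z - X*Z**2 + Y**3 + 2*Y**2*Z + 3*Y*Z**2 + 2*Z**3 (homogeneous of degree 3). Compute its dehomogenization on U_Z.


f(x, y) = -2*x**2*y + 2*x*y**2 + x*y - x + y**3 + 2*y**2 + 3*y + 2

On U_Z we set Z = 1. Each monomial c·X^i·Y^j·Z^k in F becomes c·x^i·y^j·1^k = c·x^i·y^j.
Substituting Z = 1: F(X, Y, 1) = -2*x**2*y + 2*x*y**2 + x*y - x + y**3 + 2*y**2 + 3*y + 2.
Note: deg(f) ≤ deg(F) = 3; strict inequality happens when F is divisible by Z (lost terms).


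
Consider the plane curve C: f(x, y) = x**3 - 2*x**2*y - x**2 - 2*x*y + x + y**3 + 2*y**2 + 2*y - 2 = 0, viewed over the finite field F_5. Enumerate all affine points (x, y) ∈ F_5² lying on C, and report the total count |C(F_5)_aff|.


Affine F_5-points: {(1, 1), (2, 2), (2, 4), (3, 1), (4, 0), (4, 1), (4, 2)}; count = 7.

For each of the 25 pairs (x, y) ∈ F_5², evaluate f(x, y) mod 5. Record the zeros.
  x = 0: [0↦3, 1↦3, 2↦3, 3↦4, 4↦2]  zeros at y ∈ ∅
  x = 1: [0↦4, 1↦0, 2↦1, 3↦3, 4↦2]  zeros at y ∈ {1}
  x = 2: [0↦4, 1↦2, 2↦0, 3↦4, 4↦0]  zeros at y ∈ {2, 4}
  x = 3: [0↦4, 1↦0, 2↦1, 3↦3, 4↦2]  zeros at y ∈ {1}
  x = 4: [0↦0, 1↦0, 2↦0, 3↦1, 4↦4]  zeros at y ∈ {0, 1, 2}
Collecting zeros: affine points = {(1, 1), (2, 2), (2, 4), (3, 1), (4, 0), (4, 1), (4, 2)}.
Total count |C(F_5)_aff| = 7.


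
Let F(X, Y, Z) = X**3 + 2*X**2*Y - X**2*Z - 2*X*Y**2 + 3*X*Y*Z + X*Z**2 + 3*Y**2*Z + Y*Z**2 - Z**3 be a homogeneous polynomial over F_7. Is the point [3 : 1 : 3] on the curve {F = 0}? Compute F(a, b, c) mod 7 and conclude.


F(3,1,3) ≡ 1 (mod 7); P is NOT on the curve.

Evaluate F(3, 1, 3) term-by-term (mod 7).
  X**3 ↦ 1·27·1·1 = 27
  2*X**2*Y ↦ 2·9·1·1 = 18
  -X**2*Z ↦ -1·9·1·3 = -27
  -2*X*Y**2 ↦ -2·3·1·1 = -6
  3*X*Y*Z ↦ 3·3·1·3 = 27
  X*Z**2 ↦ 1·3·1·9 = 27
  3*Y**2*Z ↦ 3·1·1·3 = 9
  Y*Z**2 ↦ 1·1·1·9 = 9
  -Z**3 ↦ -1·1·1·27 = -27
Sum: F(3, 1, 3) = (27) + (18) + (-27) + (-6) + (27) + (27) + (9) + (9) + (-27) = 57.
Reducing mod 7: 57 ≡ 1 (mod 7).
Since F(a, b, c) ≡ 1 ≠ 0 (mod 7), P does NOT lie on the curve.


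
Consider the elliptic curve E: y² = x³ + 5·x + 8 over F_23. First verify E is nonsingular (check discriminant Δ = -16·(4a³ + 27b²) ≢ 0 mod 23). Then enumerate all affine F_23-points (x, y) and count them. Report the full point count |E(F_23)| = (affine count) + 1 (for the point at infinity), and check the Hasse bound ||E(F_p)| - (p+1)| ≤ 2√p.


Affine points = {(0, 10), (0, 13), (2, 7), (2, 16), (3, 2), (3, 21), (4, 0), (6, 1), (6, 22), (7, 8), (7, 15), (8, 10), (8, 13), (9, 0), (10, 0), (12, 5), (12, 18), (13, 4), (13, 19), (14, 4), (14, 19), (15, 10), (15, 13), (19, 4), (19, 19), (20, 9), (20, 14), (21, 6), (21, 17), (22, 5), (22, 18)}; affine count = 31; |E(F_23)| = 32.

Discriminant check: Δ ∝ 4a³ + 27b² = 4·5³ + 27·8² = 4·125 + 27·64 ≡ 20 (mod 23). Nonzero ⇒ E is nonsingular.
For each x ∈ F_23, compute rhs = x³ + 5·x + 8 mod 23, then count y ∈ F_23 with y² ≡ rhs.
  x = 0: rhs = 8, matching y values: 10, 13 (2 points).
  x = 1: rhs = 14, matching y values: none (0 points).
  x = 2: rhs = 3, matching y values: 7, 16 (2 points).
  x = 3: rhs = 4, matching y values: 2, 21 (2 points).
  x = 4: rhs = 0, matching y values: 0 (1 points).
  x = 5: rhs = 20, matching y values: none (0 points).
  x = 6: rhs = 1, matching y values: 1, 22 (2 points).
  x = 7: rhs = 18, matching y values: 8, 15 (2 points).
  x = 8: rhs = 8, matching y values: 10, 13 (2 points).
  x = 9: rhs = 0, matching y values: 0 (1 points).
  x = 10: rhs = 0, matching y values: 0 (1 points).
  x = 11: rhs = 14, matching y values: none (0 points).
  x = 12: rhs = 2, matching y values: 5, 18 (2 points).
  x = 13: rhs = 16, matching y values: 4, 19 (2 points).
  x = 14: rhs = 16, matching y values: 4, 19 (2 points).
  x = 15: rhs = 8, matching y values: 10, 13 (2 points).
  x = 16: rhs = 21, matching y values: none (0 points).
  x = 17: rhs = 15, matching y values: none (0 points).
  x = 18: rhs = 19, matching y values: none (0 points).
  x = 19: rhs = 16, matching y values: 4, 19 (2 points).
  x = 20: rhs = 12, matching y values: 9, 14 (2 points).
  x = 21: rhs = 13, matching y values: 6, 17 (2 points).
  x = 22: rhs = 2, matching y values: 5, 18 (2 points).
Total affine count: 31.
Full point count |E(F_23)| = 31 + 1 = 32.
Hasse bound: |32 − (23+1)| = |8| = 8 ≤ 2√23 ≈ 9.5917 ✓.


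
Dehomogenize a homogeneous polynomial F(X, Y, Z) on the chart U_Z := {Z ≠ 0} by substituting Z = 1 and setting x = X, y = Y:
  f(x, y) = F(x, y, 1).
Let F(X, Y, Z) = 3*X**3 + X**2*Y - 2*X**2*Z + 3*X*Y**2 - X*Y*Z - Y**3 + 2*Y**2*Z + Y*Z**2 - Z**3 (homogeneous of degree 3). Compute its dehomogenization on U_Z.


f(x, y) = 3*x**3 + x**2*y - 2*x**2 + 3*x*y**2 - x*y - y**3 + 2*y**2 + y - 1

On U_Z we set Z = 1. Each monomial c·X^i·Y^j·Z^k in F becomes c·x^i·y^j·1^k = c·x^i·y^j.
Substituting Z = 1: F(X, Y, 1) = 3*x**3 + x**2*y - 2*x**2 + 3*x*y**2 - x*y - y**3 + 2*y**2 + y - 1.
Note: deg(f) ≤ deg(F) = 3; strict inequality happens when F is divisible by Z (lost terms).


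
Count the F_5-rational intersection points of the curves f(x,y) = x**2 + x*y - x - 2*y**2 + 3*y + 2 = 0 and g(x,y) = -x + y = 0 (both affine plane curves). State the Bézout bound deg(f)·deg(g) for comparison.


Common zeros: {(4, 4)}; count = 1; Bézout bound = 2.

deg(f) = 2, deg(g) = 1, so Bézout bound = 2.
Scan x ∈ F_5. For each x, list the y ∈ F_5 with f(x, y) ≡ 0 and those with g(x, y) ≡ 0 (mod 5); the common zeros in that column are the intersection.
  x = 0: f ≡ 0 at y ∈ {2}; g ≡ 0 at y ∈ {0}; common: ∅.
  x = 1: f ≡ 0 at y ∈ ∅; g ≡ 0 at y ∈ {1}; common: ∅.
  x = 2: f ≡ 0 at y ∈ ∅; g ≡ 0 at y ∈ {2}; common: ∅.
  x = 3: f ≡ 0 at y ∈ {4}; g ≡ 0 at y ∈ {3}; common: ∅.
  x = 4: f ≡ 0 at y ∈ {2, 4}; g ≡ 0 at y ∈ {4}; common: {4}.
Collecting: common zeros = {(4, 4)}, so the count is 1.
Comparison with the Bézout bound: 1 ≤ 2 = deg(f)·deg(g), as expected for curves with no common component (the affine F_5-count falls short of the bound because intersections may lie at infinity, over extension fields, or carry multiplicity).


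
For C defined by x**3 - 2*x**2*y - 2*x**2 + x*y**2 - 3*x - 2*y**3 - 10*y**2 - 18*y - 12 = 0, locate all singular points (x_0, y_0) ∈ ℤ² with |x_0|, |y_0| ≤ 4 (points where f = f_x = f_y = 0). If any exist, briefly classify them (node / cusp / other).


Singular points: {(-1, -2)}; classification: node.

Compute partial derivatives:
  f_x = 3*x**2 - 4*x*y - 4*x + y**2 - 3.
  f_y = -2*x**2 + 2*x*y - 6*y**2 - 20*y - 18.
Scan x_0 ∈ {−4, ..., 4}. For each x_0, f_y(x_0, y) is a polynomial in y; find its integer roots y ∈ {−4, ..., 4}, then test f_x and f at those candidates.
  x = -4: f_y(-4, y) = -6*y**2 - 28*y - 50; no integer root y with |y| ≤ 4.
  x = -3: f_y(-3, y) = -6*y**2 - 26*y - 36; no integer root y with |y| ≤ 4.
  x = -2: f_y(-2, y) = -6*y**2 - 24*y - 26; no integer root y with |y| ≤ 4.
  x = -1: f_y(-1, y) = -6*y**2 - 22*y - 20; vanishes at y ∈ {-2}. (-1, -2): f_x = 0, f = 0 — SINGULAR.
  x = 0: f_y(0, y) = -6*y**2 - 20*y - 18; no integer root y with |y| ≤ 4.
  x = 1: f_y(1, y) = -6*y**2 - 18*y - 20; no integer root y with |y| ≤ 4.
  x = 2: f_y(2, y) = -6*y**2 - 16*y - 26; no integer root y with |y| ≤ 4.
  x = 3: f_y(3, y) = -6*y**2 - 14*y - 36; no integer root y with |y| ≤ 4.
  x = 4: f_y(4, y) = -6*y**2 - 12*y - 50; no integer root y with |y| ≤ 4.
Only singular point on the grid: (-1, -2).
Classify: substitute x = -1 + u, y = -2 + v and expand: f = u**3 - 2*u**2*v - u**2 + u*v**2 - 2*v**3 + v**2.
No constant or linear terms (consistent with a singular point). Quadratic part: -u**2 + v**2. Cubic part: u**3 - 2*u**2*v + u*v**2 - 2*v**3.
The quadratic part v**2 - u**2 = (v − u)(v + u) splits into two distinct linear factors, so there are two distinct tangent lines y − -2 = ±(x − -1) — this is a node (ordinary double point).
Classification: node.


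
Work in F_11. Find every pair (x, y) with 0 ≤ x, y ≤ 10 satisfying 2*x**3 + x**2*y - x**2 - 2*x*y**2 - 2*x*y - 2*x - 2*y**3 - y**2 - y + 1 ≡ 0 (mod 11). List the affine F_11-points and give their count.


Affine F_11-points: {(0, 6), (1, 0), (1, 7), (1, 8), (3, 1), (3, 2), (3, 10), (5, 6), (6, 0), (6, 2), (6, 8), (7, 2), (9, 6), (10, 0)}; count = 14.

For each of the 121 pairs (x, y) ∈ F_11², evaluate f(x, y) mod 11. Record the zeros.
  x = 0: [0↦1, 1↦8, 2↦1, 3↦1, 4↦7, 5↦7, 6↦0, 7↦7, 8↦5, 9↦4, 10↦3]  zeros at y ∈ {6}
  x = 1: [0↦0, 1↦4, 2↦1, 3↦1, 4↦3, 5↦6, 6↦9, 7↦0, 8↦0, 9↦8, 10↦1]  zeros at y ∈ {0, 7, 8}
  x = 2: [0↦9, 1↦1, 2↦4, 3↦6, 4↦6, 5↦3, 6↦7, 7↦6, 8↦10, 9↦7, 10↦7]  zeros at y ∈ ∅
  x = 3: [0↦7, 1↦0, 2↦0, 3↦6, 4↦6, 5↦10, 6↦6, 7↦4, 8↦3, 9↦2, 10↦0]  zeros at y ∈ {1, 2, 10}
  x = 4: [0↦6, 1↦2, 2↦1, 3↦2, 4↦4, 5↦6, 6↦7, 7↦6, 8↦2, 9↦5, 10↦3]  zeros at y ∈ ∅
  x = 5: [0↦7, 1↦8, 2↦8, 3↦6, 4↦1, 5↦3, 6↦0, 7↦2, 8↦8, 9↦6, 10↦6]  zeros at y ∈ {6}
  x = 6: [0↦0, 1↦8, 2↦0, 3↦8, 4↦9, 5↦2, 6↦8, 7↦4, 8↦0, 9↦6, 10↦10]  zeros at y ∈ {0, 2, 8}
  x = 7: [0↦8, 1↦3, 2↦0, 3↦9, 4↦7, 5↦4, 6↦10, 7↦2, 8↦1, 9↦6, 10↦5]  zeros at y ∈ {2}
  x = 8: [0↦10, 1↦5, 2↦9, 3↦10, 4↦7, 5↦10, 6↦7, 7↦8, 8↦1, 9↦7, 10↦3]  zeros at y ∈ ∅
  x = 9: [0↦7, 1↦4, 2↦6, 3↦1, 4↦10, 5↦10, 6↦0, 7↦1, 8↦1, 9↦10, 10↦5]  zeros at y ∈ {6}
  x = 10: [0↦0, 1↦1, 2↦3, 3↦5, 4↦6, 5↦5, 6↦1, 7↦4, 8↦2, 9↦5, 10↦1]  zeros at y ∈ {0}
Collecting zeros: affine points = {(0, 6), (1, 0), (1, 7), (1, 8), (3, 1), (3, 2), (3, 10), (5, 6), (6, 0), (6, 2), (6, 8), (7, 2), (9, 6), (10, 0)}.
Total count |C(F_11)_aff| = 14.


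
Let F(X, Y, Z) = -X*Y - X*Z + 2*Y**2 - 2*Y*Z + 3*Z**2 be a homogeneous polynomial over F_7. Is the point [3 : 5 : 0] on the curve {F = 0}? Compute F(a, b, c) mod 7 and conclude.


F(3,5,0) ≡ 0 (mod 7); P is on the curve.

Evaluate F(3, 5, 0) term-by-term (mod 7).
  -X*Y ↦ -1·3·5·1 = -15
  -X*Z ↦ -1·3·1·0 = 0
  2*Y**2 ↦ 2·1·25·1 = 50
  -2*Y*Z ↦ -2·1·5·0 = 0
  3*Z**2 ↦ 3·1·1·0 = 0
Sum: F(3, 5, 0) = (-15) + (0) + (50) + (0) + (0) = 35.
Reducing mod 7: 35 ≡ 0 (mod 7).
Since F(a, b, c) ≡ 0 (mod 7), P lies on the curve.


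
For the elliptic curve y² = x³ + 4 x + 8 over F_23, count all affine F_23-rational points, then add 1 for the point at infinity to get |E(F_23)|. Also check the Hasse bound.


Affine points = {(0, 10), (0, 13), (1, 6), (1, 17), (2, 1), (2, 22), (3, 1), (3, 22), (6, 8), (6, 15), (8, 0), (10, 6), (10, 17), (11, 7), (11, 16), (12, 6), (12, 17), (13, 7), (13, 16), (14, 5), (14, 18), (15, 4), (15, 19), (18, 1), (18, 22), (22, 7), (22, 16)}; affine count = 27; |E(F_23)| = 28.

Discriminant check: Δ ∝ 4a³ + 27b² = 4·4³ + 27·8² = 4·64 + 27·64 ≡ 6 (mod 23). Nonzero ⇒ E is nonsingular.
For each x ∈ F_23, compute rhs = x³ + 4·x + 8 mod 23, then count y ∈ F_23 with y² ≡ rhs.
  x = 0: rhs = 8, matching y values: 10, 13 (2 points).
  x = 1: rhs = 13, matching y values: 6, 17 (2 points).
  x = 2: rhs = 1, matching y values: 1, 22 (2 points).
  x = 3: rhs = 1, matching y values: 1, 22 (2 points).
  x = 4: rhs = 19, matching y values: none (0 points).
  x = 5: rhs = 15, matching y values: none (0 points).
  x = 6: rhs = 18, matching y values: 8, 15 (2 points).
  x = 7: rhs = 11, matching y values: none (0 points).
  x = 8: rhs = 0, matching y values: 0 (1 points).
  x = 9: rhs = 14, matching y values: none (0 points).
  x = 10: rhs = 13, matching y values: 6, 17 (2 points).
  x = 11: rhs = 3, matching y values: 7, 16 (2 points).
  x = 12: rhs = 13, matching y values: 6, 17 (2 points).
  x = 13: rhs = 3, matching y values: 7, 16 (2 points).
  x = 14: rhs = 2, matching y values: 5, 18 (2 points).
  x = 15: rhs = 16, matching y values: 4, 19 (2 points).
  x = 16: rhs = 5, matching y values: none (0 points).
  x = 17: rhs = 21, matching y values: none (0 points).
  x = 18: rhs = 1, matching y values: 1, 22 (2 points).
  x = 19: rhs = 20, matching y values: none (0 points).
  x = 20: rhs = 15, matching y values: none (0 points).
  x = 21: rhs = 15, matching y values: none (0 points).
  x = 22: rhs = 3, matching y values: 7, 16 (2 points).
Total affine count: 27.
Full point count |E(F_23)| = 27 + 1 = 28.
Hasse bound: |28 − (23+1)| = |4| = 4 ≤ 2√23 ≈ 9.5917 ✓.


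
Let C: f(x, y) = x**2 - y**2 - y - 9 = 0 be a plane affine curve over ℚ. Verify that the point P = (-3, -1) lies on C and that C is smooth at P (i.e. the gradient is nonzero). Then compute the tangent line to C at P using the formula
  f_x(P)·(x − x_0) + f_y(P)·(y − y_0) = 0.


Tangent line at P: -6*x + y - 17 = 0.

Step 1: f(-3, -1) = 0, so P lies on C.
Step 2: partial derivatives
  f_x(x, y) = 2*x, f_y(x, y) = -2*y - 1.
  f_x(P) = -6, f_y(P) = 1 (gradient nonzero, so P is smooth).
Step 3: tangent line at P: -6·(x − -3) + 1·(y − -1) = 0.
Expanding: -6*x + y - 17 = 0.


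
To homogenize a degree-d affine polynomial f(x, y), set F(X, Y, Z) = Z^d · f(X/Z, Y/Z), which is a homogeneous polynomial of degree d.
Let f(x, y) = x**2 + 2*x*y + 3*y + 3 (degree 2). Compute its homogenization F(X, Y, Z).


F(X, Y, Z) = X**2 + 2*X*Y + 3*Y*Z + 3*Z**2

deg(f) = 2.
Substitute x = X/Z, y = Y/Z into f, then multiply by Z^2.
  monomial 1·x^2·y^0 ↦ 1·X^2·Y^0·Z^0.
  monomial 2·x^1·y^1 ↦ 2·X^1·Y^1·Z^0.
  monomial 3·x^0·y^1 ↦ 3·X^0·Y^1·Z^1.
  monomial 3·x^0·y^0 ↦ 3·X^0·Y^0·Z^2.
Collecting: F(X, Y, Z) = X**2 + 2*X*Y + 3*Y*Z + 3*Z**2.


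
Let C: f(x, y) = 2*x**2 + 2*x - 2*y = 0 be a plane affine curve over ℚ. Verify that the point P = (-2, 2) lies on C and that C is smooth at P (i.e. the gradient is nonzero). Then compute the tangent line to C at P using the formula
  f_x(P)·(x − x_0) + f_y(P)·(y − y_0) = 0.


Tangent line at P: -6*x - 2*y - 8 = 0.

Step 1: f(-2, 2) = 0, so P lies on C.
Step 2: partial derivatives
  f_x(x, y) = 4*x + 2, f_y(x, y) = -2.
  f_x(P) = -6, f_y(P) = -2 (gradient nonzero, so P is smooth).
Step 3: tangent line at P: -6·(x − -2) + -2·(y − 2) = 0.
Expanding: -6*x - 2*y - 8 = 0.


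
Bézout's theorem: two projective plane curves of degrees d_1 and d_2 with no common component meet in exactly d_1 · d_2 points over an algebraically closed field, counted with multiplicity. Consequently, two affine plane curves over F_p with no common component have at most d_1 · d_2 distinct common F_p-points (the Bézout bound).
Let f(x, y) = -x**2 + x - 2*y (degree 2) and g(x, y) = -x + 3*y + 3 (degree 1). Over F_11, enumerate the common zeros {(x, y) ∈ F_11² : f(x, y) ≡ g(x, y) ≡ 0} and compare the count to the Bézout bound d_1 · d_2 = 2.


Common zeros: ∅; count = 0; Bézout bound = 2.

deg(f) = 2, deg(g) = 1, so Bézout bound = 2.
Scan x ∈ F_11. For each x, list the y ∈ F_11 with f(x, y) ≡ 0 and those with g(x, y) ≡ 0 (mod 11); the common zeros in that column are the intersection.
  x = 0: f ≡ 0 at y ∈ {0}; g ≡ 0 at y ∈ {10}; common: ∅.
  x = 1: f ≡ 0 at y ∈ {0}; g ≡ 0 at y ∈ {3}; common: ∅.
  x = 2: f ≡ 0 at y ∈ {10}; g ≡ 0 at y ∈ {7}; common: ∅.
  x = 3: f ≡ 0 at y ∈ {8}; g ≡ 0 at y ∈ {0}; common: ∅.
  x = 4: f ≡ 0 at y ∈ {5}; g ≡ 0 at y ∈ {4}; common: ∅.
  x = 5: f ≡ 0 at y ∈ {1}; g ≡ 0 at y ∈ {8}; common: ∅.
  x = 6: f ≡ 0 at y ∈ {7}; g ≡ 0 at y ∈ {1}; common: ∅.
  x = 7: f ≡ 0 at y ∈ {1}; g ≡ 0 at y ∈ {5}; common: ∅.
  x = 8: f ≡ 0 at y ∈ {5}; g ≡ 0 at y ∈ {9}; common: ∅.
  x = 9: f ≡ 0 at y ∈ {8}; g ≡ 0 at y ∈ {2}; common: ∅.
  x = 10: f ≡ 0 at y ∈ {10}; g ≡ 0 at y ∈ {6}; common: ∅.
Collecting: common zeros = ∅, so the count is 0.
Comparison with the Bézout bound: 0 ≤ 2 = deg(f)·deg(g), as expected for curves with no common component (the affine F_11-count falls short of the bound because intersections may lie at infinity, over extension fields, or carry multiplicity).


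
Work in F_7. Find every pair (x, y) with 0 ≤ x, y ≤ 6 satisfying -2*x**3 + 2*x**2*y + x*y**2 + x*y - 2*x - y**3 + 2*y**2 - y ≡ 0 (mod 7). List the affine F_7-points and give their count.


Affine F_7-points: {(0, 0), (0, 1), (1, 1), (2, 5), (6, 2), (6, 3)}; count = 6.

For each of the 49 pairs (x, y) ∈ F_7², evaluate f(x, y) mod 7. Record the zeros.
  x = 0: [0↦0, 1↦0, 2↦5, 3↦2, 4↦6, 5↦4, 6↦4]  zeros at y ∈ {0, 1}
  x = 1: [0↦3, 1↦0, 2↦4, 3↦2, 4↦2, 5↦5, 6↦5]  zeros at y ∈ {1}
  x = 2: [0↦1, 1↦6, 2↦6, 3↦2, 4↦2, 5↦0, 6↦4]  zeros at y ∈ {5}
  x = 3: [0↦3, 1↦6, 2↦6, 3↦4, 4↦1, 5↦5, 6↦3]  zeros at y ∈ ∅
  x = 4: [0↦4, 1↦2, 2↦6, 3↦3, 4↦1, 5↦1, 6↦4]  zeros at y ∈ ∅
  x = 5: [0↦6, 1↦3, 2↦1, 3↦1, 4↦4, 5↦4, 6↦2]  zeros at y ∈ ∅
  x = 6: [0↦4, 1↦4, 2↦0, 3↦0, 4↦5, 5↦2, 6↦6]  zeros at y ∈ {2, 3}
Collecting zeros: affine points = {(0, 0), (0, 1), (1, 1), (2, 5), (6, 2), (6, 3)}.
Total count |C(F_7)_aff| = 6.


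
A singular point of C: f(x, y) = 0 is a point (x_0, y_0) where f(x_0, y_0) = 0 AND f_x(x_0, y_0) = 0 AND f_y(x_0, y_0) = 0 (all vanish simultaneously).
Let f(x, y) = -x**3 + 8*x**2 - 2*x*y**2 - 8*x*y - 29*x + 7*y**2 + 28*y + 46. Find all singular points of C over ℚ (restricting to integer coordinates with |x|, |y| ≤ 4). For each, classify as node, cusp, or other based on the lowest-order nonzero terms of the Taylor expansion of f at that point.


Singular points: {(3, -2)}; classification: node.

Compute partial derivatives:
  f_x = -3*x**2 + 16*x - 2*y**2 - 8*y - 29.
  f_y = -4*x*y - 8*x + 14*y + 28.
Scan x_0 ∈ {−4, ..., 4}. For each x_0, f_y(x_0, y) is a polynomial in y; find its integer roots y ∈ {−4, ..., 4}, then test f_x and f at those candidates.
  x = -4: f_y(-4, y) = 30*y + 60; vanishes at y ∈ {-2}. (-4, -2): f_x = -133 ≠ 0.
  x = -3: f_y(-3, y) = 26*y + 52; vanishes at y ∈ {-2}. (-3, -2): f_x = -96 ≠ 0.
  x = -2: f_y(-2, y) = 22*y + 44; vanishes at y ∈ {-2}. (-2, -2): f_x = -65 ≠ 0.
  x = -1: f_y(-1, y) = 18*y + 36; vanishes at y ∈ {-2}. (-1, -2): f_x = -40 ≠ 0.
  x = 0: f_y(0, y) = 14*y + 28; vanishes at y ∈ {-2}. (0, -2): f_x = -21 ≠ 0.
  x = 1: f_y(1, y) = 10*y + 20; vanishes at y ∈ {-2}. (1, -2): f_x = -8 ≠ 0.
  x = 2: f_y(2, y) = 6*y + 12; vanishes at y ∈ {-2}. (2, -2): f_x = -1 ≠ 0.
  x = 3: f_y(3, y) = 2*y + 4; vanishes at y ∈ {-2}. (3, -2): f_x = 0, f = 0 — SINGULAR.
  x = 4: f_y(4, y) = -2*y - 4; vanishes at y ∈ {-2}. (4, -2): f_x = -5 ≠ 0.
Only singular point on the grid: (3, -2).
Classify: substitute x = 3 + u, y = -2 + v and expand: f = -u**3 - u**2 - 2*u*v**2 + v**2.
No constant or linear terms (consistent with a singular point). Quadratic part: -u**2 + v**2. Cubic part: -u**3 - 2*u*v**2.
The quadratic part v**2 - u**2 = (v − u)(v + u) splits into two distinct linear factors, so there are two distinct tangent lines y − -2 = ±(x − 3) — this is a node (ordinary double point).
Classification: node.


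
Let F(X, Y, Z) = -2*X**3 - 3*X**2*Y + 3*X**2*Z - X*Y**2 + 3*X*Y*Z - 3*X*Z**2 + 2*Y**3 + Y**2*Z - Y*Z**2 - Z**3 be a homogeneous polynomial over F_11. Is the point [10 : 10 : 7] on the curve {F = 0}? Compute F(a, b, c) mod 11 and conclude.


F(10,10,7) ≡ 5 (mod 11); P is NOT on the curve.

Evaluate F(10, 10, 7) term-by-term (mod 11).
  -2*X**3 ↦ -2·1000·1·1 = -2000
  -3*X**2*Y ↦ -3·100·10·1 = -3000
  3*X**2*Z ↦ 3·100·1·7 = 2100
  -X*Y**2 ↦ -1·10·100·1 = -1000
  3*X*Y*Z ↦ 3·10·10·7 = 2100
  -3*X*Z**2 ↦ -3·10·1·49 = -1470
  2*Y**3 ↦ 2·1·1000·1 = 2000
  Y**2*Z ↦ 1·1·100·7 = 700
  -Y*Z**2 ↦ -1·1·10·49 = -490
  -Z**3 ↦ -1·1·1·343 = -343
Sum: F(10, 10, 7) = (-2000) + (-3000) + (2100) + (-1000) + (2100) + (-1470) + (2000) + (700) + (-490) + (-343) = -1403.
Reducing mod 11: -1403 ≡ 5 (mod 11).
Since F(a, b, c) ≡ 5 ≠ 0 (mod 11), P does NOT lie on the curve.


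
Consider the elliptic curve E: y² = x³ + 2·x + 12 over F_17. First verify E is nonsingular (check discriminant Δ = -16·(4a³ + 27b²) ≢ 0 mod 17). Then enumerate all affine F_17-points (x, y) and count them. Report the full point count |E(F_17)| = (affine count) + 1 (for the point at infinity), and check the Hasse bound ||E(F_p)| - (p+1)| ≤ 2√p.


Affine points = {(1, 7), (1, 10), (4, 4), (4, 13), (6, 6), (6, 11), (8, 8), (8, 9), (12, 8), (12, 9), (13, 5), (13, 12), (14, 8), (14, 9), (15, 0), (16, 3), (16, 14)}; affine count = 17; |E(F_17)| = 18.

Discriminant check: Δ ∝ 4a³ + 27b² = 4·2³ + 27·12² = 4·8 + 27·144 ≡ 10 (mod 17). Nonzero ⇒ E is nonsingular.
For each x ∈ F_17, compute rhs = x³ + 2·x + 12 mod 17, then count y ∈ F_17 with y² ≡ rhs.
  x = 0: rhs = 12, matching y values: none (0 points).
  x = 1: rhs = 15, matching y values: 7, 10 (2 points).
  x = 2: rhs = 7, matching y values: none (0 points).
  x = 3: rhs = 11, matching y values: none (0 points).
  x = 4: rhs = 16, matching y values: 4, 13 (2 points).
  x = 5: rhs = 11, matching y values: none (0 points).
  x = 6: rhs = 2, matching y values: 6, 11 (2 points).
  x = 7: rhs = 12, matching y values: none (0 points).
  x = 8: rhs = 13, matching y values: 8, 9 (2 points).
  x = 9: rhs = 11, matching y values: none (0 points).
  x = 10: rhs = 12, matching y values: none (0 points).
  x = 11: rhs = 5, matching y values: none (0 points).
  x = 12: rhs = 13, matching y values: 8, 9 (2 points).
  x = 13: rhs = 8, matching y values: 5, 12 (2 points).
  x = 14: rhs = 13, matching y values: 8, 9 (2 points).
  x = 15: rhs = 0, matching y values: 0 (1 points).
  x = 16: rhs = 9, matching y values: 3, 14 (2 points).
Total affine count: 17.
Full point count |E(F_17)| = 17 + 1 = 18.
Hasse bound: |18 − (17+1)| = |0| = 0 ≤ 2√17 ≈ 8.2462 ✓.


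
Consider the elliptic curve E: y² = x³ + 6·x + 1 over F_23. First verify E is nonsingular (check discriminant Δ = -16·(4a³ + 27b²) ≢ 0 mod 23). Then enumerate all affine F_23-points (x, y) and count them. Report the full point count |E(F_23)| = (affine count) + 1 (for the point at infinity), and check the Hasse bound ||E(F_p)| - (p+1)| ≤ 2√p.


Affine points = {(0, 1), (0, 22), (1, 10), (1, 13), (3, 0), (5, 8), (5, 15), (6, 0), (7, 8), (7, 15), (8, 3), (8, 20), (9, 5), (9, 18), (10, 7), (10, 16), (11, 8), (11, 15), (14, 0), (15, 4), (15, 19), (17, 5), (17, 18), (20, 5), (20, 18), (21, 2), (21, 21)}; affine count = 27; |E(F_23)| = 28.

Discriminant check: Δ ∝ 4a³ + 27b² = 4·6³ + 27·1² = 4·216 + 27·1 ≡ 17 (mod 23). Nonzero ⇒ E is nonsingular.
For each x ∈ F_23, compute rhs = x³ + 6·x + 1 mod 23, then count y ∈ F_23 with y² ≡ rhs.
  x = 0: rhs = 1, matching y values: 1, 22 (2 points).
  x = 1: rhs = 8, matching y values: 10, 13 (2 points).
  x = 2: rhs = 21, matching y values: none (0 points).
  x = 3: rhs = 0, matching y values: 0 (1 points).
  x = 4: rhs = 20, matching y values: none (0 points).
  x = 5: rhs = 18, matching y values: 8, 15 (2 points).
  x = 6: rhs = 0, matching y values: 0 (1 points).
  x = 7: rhs = 18, matching y values: 8, 15 (2 points).
  x = 8: rhs = 9, matching y values: 3, 20 (2 points).
  x = 9: rhs = 2, matching y values: 5, 18 (2 points).
  x = 10: rhs = 3, matching y values: 7, 16 (2 points).
  x = 11: rhs = 18, matching y values: 8, 15 (2 points).
  x = 12: rhs = 7, matching y values: none (0 points).
  x = 13: rhs = 22, matching y values: none (0 points).
  x = 14: rhs = 0, matching y values: 0 (1 points).
  x = 15: rhs = 16, matching y values: 4, 19 (2 points).
  x = 16: rhs = 7, matching y values: none (0 points).
  x = 17: rhs = 2, matching y values: 5, 18 (2 points).
  x = 18: rhs = 7, matching y values: none (0 points).
  x = 19: rhs = 5, matching y values: none (0 points).
  x = 20: rhs = 2, matching y values: 5, 18 (2 points).
  x = 21: rhs = 4, matching y values: 2, 21 (2 points).
  x = 22: rhs = 17, matching y values: none (0 points).
Total affine count: 27.
Full point count |E(F_23)| = 27 + 1 = 28.
Hasse bound: |28 − (23+1)| = |4| = 4 ≤ 2√23 ≈ 9.5917 ✓.


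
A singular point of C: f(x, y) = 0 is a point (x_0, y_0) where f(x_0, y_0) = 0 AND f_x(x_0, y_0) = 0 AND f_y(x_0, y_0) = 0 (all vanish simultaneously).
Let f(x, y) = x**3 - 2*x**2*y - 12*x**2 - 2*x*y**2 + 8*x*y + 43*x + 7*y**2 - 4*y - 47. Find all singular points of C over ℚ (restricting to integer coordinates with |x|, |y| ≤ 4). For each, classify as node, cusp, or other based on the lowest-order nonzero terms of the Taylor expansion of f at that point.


Singular points: {(3, -1)}; classification: node.

Compute partial derivatives:
  f_x = 3*x**2 - 4*x*y - 24*x - 2*y**2 + 8*y + 43.
  f_y = -2*x**2 - 4*x*y + 8*x + 14*y - 4.
Scan x_0 ∈ {−4, ..., 4}. For each x_0, f_y(x_0, y) is a polynomial in y; find its integer roots y ∈ {−4, ..., 4}, then test f_x and f at those candidates.
  x = -4: f_y(-4, y) = 30*y - 68; no integer root y with |y| ≤ 4.
  x = -3: f_y(-3, y) = 26*y - 46; no integer root y with |y| ≤ 4.
  x = -2: f_y(-2, y) = 22*y - 28; no integer root y with |y| ≤ 4.
  x = -1: f_y(-1, y) = 18*y - 14; no integer root y with |y| ≤ 4.
  x = 0: f_y(0, y) = 14*y - 4; no integer root y with |y| ≤ 4.
  x = 1: f_y(1, y) = 10*y + 2; no integer root y with |y| ≤ 4.
  x = 2: f_y(2, y) = 6*y + 4; no integer root y with |y| ≤ 4.
  x = 3: f_y(3, y) = 2*y + 2; vanishes at y ∈ {-1}. (3, -1): f_x = 0, f = 0 — SINGULAR.
  x = 4: f_y(4, y) = -2*y - 4; vanishes at y ∈ {-2}. (4, -2): f_x = 3 ≠ 0.
Only singular point on the grid: (3, -1).
Classify: substitute x = 3 + u, y = -1 + v and expand: f = u**3 - 2*u**2*v - u**2 - 2*u*v**2 + v**2.
No constant or linear terms (consistent with a singular point). Quadratic part: -u**2 + v**2. Cubic part: u**3 - 2*u**2*v - 2*u*v**2.
The quadratic part v**2 - u**2 = (v − u)(v + u) splits into two distinct linear factors, so there are two distinct tangent lines y − -1 = ±(x − 3) — this is a node (ordinary double point).
Classification: node.


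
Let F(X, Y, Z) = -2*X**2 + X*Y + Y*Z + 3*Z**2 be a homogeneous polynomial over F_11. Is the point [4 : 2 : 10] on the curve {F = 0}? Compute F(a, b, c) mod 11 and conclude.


F(4,2,10) ≡ 10 (mod 11); P is NOT on the curve.

Evaluate F(4, 2, 10) term-by-term (mod 11).
  -2*X**2 ↦ -2·16·1·1 = -32
  X*Y ↦ 1·4·2·1 = 8
  Y*Z ↦ 1·1·2·10 = 20
  3*Z**2 ↦ 3·1·1·100 = 300
Sum: F(4, 2, 10) = (-32) + (8) + (20) + (300) = 296.
Reducing mod 11: 296 ≡ 10 (mod 11).
Since F(a, b, c) ≡ 10 ≠ 0 (mod 11), P does NOT lie on the curve.


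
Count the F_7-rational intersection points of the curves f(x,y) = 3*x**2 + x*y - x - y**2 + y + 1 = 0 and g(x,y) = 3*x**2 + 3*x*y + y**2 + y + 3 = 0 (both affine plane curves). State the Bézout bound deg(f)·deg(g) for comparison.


Common zeros: {(4, 4)}; count = 1; Bézout bound = 4.

deg(f) = 2, deg(g) = 2, so Bézout bound = 4.
Scan x ∈ F_7. For each x, list the y ∈ F_7 with f(x, y) ≡ 0 and those with g(x, y) ≡ 0 (mod 7); the common zeros in that column are the intersection.
  x = 0: f ≡ 0 at y ∈ ∅; g ≡ 0 at y ∈ ∅; common: ∅.
  x = 1: f ≡ 0 at y ∈ {3, 6}; g ≡ 0 at y ∈ ∅; common: ∅.
  x = 2: f ≡ 0 at y ∈ {4, 6}; g ≡ 0 at y ∈ ∅; common: ∅.
  x = 3: f ≡ 0 at y ∈ {1, 3}; g ≡ 0 at y ∈ {5, 6}; common: ∅.
  x = 4: f ≡ 0 at y ∈ {1, 4}; g ≡ 0 at y ∈ {4}; common: {4}.
  x = 5: f ≡ 0 at y ∈ ∅; g ≡ 0 at y ∈ {6}; common: ∅.
  x = 6: f ≡ 0 at y ∈ ∅; g ≡ 0 at y ∈ {4, 5}; common: ∅.
Collecting: common zeros = {(4, 4)}, so the count is 1.
Comparison with the Bézout bound: 1 ≤ 4 = deg(f)·deg(g), as expected for curves with no common component (the affine F_7-count falls short of the bound because intersections may lie at infinity, over extension fields, or carry multiplicity).


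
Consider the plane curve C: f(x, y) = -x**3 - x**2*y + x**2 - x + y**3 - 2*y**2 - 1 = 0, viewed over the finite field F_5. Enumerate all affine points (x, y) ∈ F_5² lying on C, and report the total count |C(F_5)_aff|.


Affine F_5-points: {(2, 2), (2, 3), (3, 2), (3, 3), (4, 1), (4, 2), (4, 4)}; count = 7.

For each of the 25 pairs (x, y) ∈ F_5², evaluate f(x, y) mod 5. Record the zeros.
  x = 0: [0↦4, 1↦3, 2↦4, 3↦3, 4↦1]  zeros at y ∈ ∅
  x = 1: [0↦3, 1↦1, 2↦1, 3↦4, 4↦1]  zeros at y ∈ ∅
  x = 2: [0↦3, 1↦3, 2↦0, 3↦0, 4↦4]  zeros at y ∈ {2, 3}
  x = 3: [0↦3, 1↦3, 2↦0, 3↦0, 4↦4]  zeros at y ∈ {2, 3}
  x = 4: [0↦2, 1↦0, 2↦0, 3↦3, 4↦0]  zeros at y ∈ {1, 2, 4}
Collecting zeros: affine points = {(2, 2), (2, 3), (3, 2), (3, 3), (4, 1), (4, 2), (4, 4)}.
Total count |C(F_5)_aff| = 7.


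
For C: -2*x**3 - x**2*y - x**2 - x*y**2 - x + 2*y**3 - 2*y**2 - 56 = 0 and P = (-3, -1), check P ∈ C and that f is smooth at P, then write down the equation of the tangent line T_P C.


Tangent line at P: -56*x - 5*y - 173 = 0.

Step 1: f(-3, -1) = 0, so P lies on C.
Step 2: partial derivatives
  f_x(x, y) = -6*x**2 - 2*x*y - 2*x - y**2 - 1, f_y(x, y) = -x**2 - 2*x*y + 6*y**2 - 4*y.
  f_x(P) = -56, f_y(P) = -5 (gradient nonzero, so P is smooth).
Step 3: tangent line at P: -56·(x − -3) + -5·(y − -1) = 0.
Expanding: -56*x - 5*y - 173 = 0.


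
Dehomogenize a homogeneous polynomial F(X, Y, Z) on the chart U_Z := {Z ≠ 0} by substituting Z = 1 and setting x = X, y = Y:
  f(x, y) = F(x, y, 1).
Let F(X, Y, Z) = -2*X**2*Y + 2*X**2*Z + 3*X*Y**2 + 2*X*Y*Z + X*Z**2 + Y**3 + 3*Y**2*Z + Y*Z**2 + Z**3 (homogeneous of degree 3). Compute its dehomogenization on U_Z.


f(x, y) = -2*x**2*y + 2*x**2 + 3*x*y**2 + 2*x*y + x + y**3 + 3*y**2 + y + 1

On U_Z we set Z = 1. Each monomial c·X^i·Y^j·Z^k in F becomes c·x^i·y^j·1^k = c·x^i·y^j.
Substituting Z = 1: F(X, Y, 1) = -2*x**2*y + 2*x**2 + 3*x*y**2 + 2*x*y + x + y**3 + 3*y**2 + y + 1.
Note: deg(f) ≤ deg(F) = 3; strict inequality happens when F is divisible by Z (lost terms).
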